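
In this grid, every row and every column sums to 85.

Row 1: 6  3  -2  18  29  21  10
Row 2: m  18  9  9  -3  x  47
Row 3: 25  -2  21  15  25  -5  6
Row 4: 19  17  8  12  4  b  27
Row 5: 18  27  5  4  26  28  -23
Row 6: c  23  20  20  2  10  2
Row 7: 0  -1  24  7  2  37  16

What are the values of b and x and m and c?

b = -2, x = -4, m = 9, c = 8

Row 6 has 23 + 20 + 20 + 2 + 10 + 2 = 77; the blank must be 85 − 77 = 8.
Column 1 has 6 + 25 + 19 + 18 + 8 + 0 = 76; the blank must be 85 − 76 = 9.
Row 4 has 19 + 17 + 8 + 12 + 4 + 27 = 87; the blank must be 85 − 87 = -2.
Row 2 has 9 + 18 + 9 + 9 − 3 + 47 = 89; the blank must be 85 − 89 = -4.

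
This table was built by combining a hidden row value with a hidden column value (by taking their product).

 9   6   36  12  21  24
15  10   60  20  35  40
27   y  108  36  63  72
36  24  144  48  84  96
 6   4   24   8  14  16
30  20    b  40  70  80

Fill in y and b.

Each row is a constant multiple of every other row — this is a multiplication table with the headers hidden.
Row 3 is 36/12 = 3/1 times row 1, so its entry in column 2 is 6 × 3/1 = 18.
Row 6 is 40/12 = 10/3 times row 1, so its entry in column 3 is 36 × 10/3 = 120.

y = 18, b = 120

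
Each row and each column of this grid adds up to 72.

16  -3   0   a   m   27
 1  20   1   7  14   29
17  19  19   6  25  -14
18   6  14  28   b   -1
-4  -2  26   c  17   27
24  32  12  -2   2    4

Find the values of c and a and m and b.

Row 4: 18 + 6 + 14 + 28 − 1 = 65, so its missing entry is 72 − 65 = 7.
Column 5: 14 + 25 + 7 + 17 + 2 = 65, so its missing entry is 72 − 65 = 7.
Row 1: 16 − 3 + 0 + 7 + 27 = 47, so its missing entry is 72 − 47 = 25.
Row 5: -4 − 2 + 26 + 17 + 27 = 64, so its missing entry is 72 − 64 = 8.

c = 8, a = 25, m = 7, b = 7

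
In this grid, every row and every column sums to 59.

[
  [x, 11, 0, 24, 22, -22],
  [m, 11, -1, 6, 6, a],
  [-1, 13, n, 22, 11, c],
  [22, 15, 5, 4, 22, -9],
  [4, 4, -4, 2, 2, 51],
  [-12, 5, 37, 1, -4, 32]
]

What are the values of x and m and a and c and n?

x = 24, m = 22, a = 15, c = -8, n = 22

Row 1: 11 + 0 + 24 + 22 − 22 = 35, so its missing entry is 59 − 35 = 24.
Column 3: 0 − 1 + 5 − 4 + 37 = 37, so its missing entry is 59 − 37 = 22.
Column 1: 24 − 1 + 22 + 4 − 12 = 37, so its missing entry is 59 − 37 = 22.
Row 2: 22 + 11 − 1 + 6 + 6 = 44, so its missing entry is 59 − 44 = 15.
Row 3: -1 + 13 + 22 + 22 + 11 = 67, so its missing entry is 59 − 67 = -8.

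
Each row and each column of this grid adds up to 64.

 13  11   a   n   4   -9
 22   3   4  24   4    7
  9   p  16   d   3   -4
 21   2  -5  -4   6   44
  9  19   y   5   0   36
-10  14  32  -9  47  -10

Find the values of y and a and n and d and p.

Column 2 has 11 + 3 + 2 + 19 + 14 = 49; the blank must be 64 − 49 = 15.
Row 5 has 9 + 19 + 5 + 0 + 36 = 69; the blank must be 64 − 69 = -5.
Row 3 has 9 + 15 + 16 + 3 − 4 = 39; the blank must be 64 − 39 = 25.
Column 4 has 24 + 25 − 4 + 5 − 9 = 41; the blank must be 64 − 41 = 23.
Row 1 has 13 + 11 + 23 + 4 − 9 = 42; the blank must be 64 − 42 = 22.

y = -5, a = 22, n = 23, d = 25, p = 15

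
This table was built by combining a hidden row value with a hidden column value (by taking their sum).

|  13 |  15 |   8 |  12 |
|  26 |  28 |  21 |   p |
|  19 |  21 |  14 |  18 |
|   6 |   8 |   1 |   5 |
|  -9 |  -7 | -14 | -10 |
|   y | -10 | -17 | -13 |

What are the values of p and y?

p = 25, y = -12

The difference between any two rows is the same in every column — this is an addition table with the headers hidden.
Row 2 minus row 1 is 21 − 8 = 13, so its entry in column 4 is 12 + 13 = 25.
Row 6 minus row 1 is -17 − 8 = -25, so its entry in column 1 is 13 + (-25) = -12.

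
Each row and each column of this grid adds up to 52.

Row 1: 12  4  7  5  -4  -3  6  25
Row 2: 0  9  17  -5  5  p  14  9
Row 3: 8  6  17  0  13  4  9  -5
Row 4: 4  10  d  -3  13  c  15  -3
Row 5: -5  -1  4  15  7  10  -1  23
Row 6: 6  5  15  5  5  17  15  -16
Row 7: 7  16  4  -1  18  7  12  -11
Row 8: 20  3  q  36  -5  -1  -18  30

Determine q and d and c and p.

q = -13, d = 1, c = 15, p = 3

The known cells in row 8 total 65, leaving 52 − 65 = -13 for the blank.
The known cells in column 3 total 51, leaving 52 − 51 = 1 for the blank.
The known cells in row 4 total 37, leaving 52 − 37 = 15 for the blank.
The known cells in row 2 total 49, leaving 52 − 49 = 3 for the blank.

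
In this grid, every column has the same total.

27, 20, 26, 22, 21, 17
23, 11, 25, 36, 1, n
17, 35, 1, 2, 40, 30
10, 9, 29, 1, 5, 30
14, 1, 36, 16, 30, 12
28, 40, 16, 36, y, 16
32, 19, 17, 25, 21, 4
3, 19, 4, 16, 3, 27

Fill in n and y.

n = 18, y = 33

The complete columns each total 154.
Column 6 is missing 154 − 136 = 18 (since 17 + 30 + 30 + 12 + 16 + 4 + 27 = 136).
Column 5 is missing 154 − 121 = 33 (since 21 + 1 + 40 + 5 + 30 + 21 + 3 = 121).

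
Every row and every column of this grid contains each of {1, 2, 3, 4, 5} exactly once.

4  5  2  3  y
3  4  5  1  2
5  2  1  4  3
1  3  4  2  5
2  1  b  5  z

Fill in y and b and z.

y = 1, b = 3, z = 4

At (row 1, col 5): row 1 already has {2, 3, 4, 5}, so the value is 1.
At (row 5, col 5): column 5 already has {1, 2, 3, 5}, so the value is 4.
At (row 5, col 3): row 5 already has {1, 2, 4, 5}, so the value is 3.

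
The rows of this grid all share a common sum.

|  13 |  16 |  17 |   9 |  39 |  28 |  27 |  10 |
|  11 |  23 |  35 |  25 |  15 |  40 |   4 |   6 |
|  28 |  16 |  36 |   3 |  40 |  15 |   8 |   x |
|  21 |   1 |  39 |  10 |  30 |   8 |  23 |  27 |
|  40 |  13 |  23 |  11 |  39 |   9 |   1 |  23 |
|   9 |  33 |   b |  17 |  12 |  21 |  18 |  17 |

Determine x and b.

x = 13, b = 32

Row 2 sums to 159 and so does row 5; that's the common total.
In row 3 the known cells total 146, leaving 159 − 146 = 13.
In row 6 the known cells total 127, leaving 159 − 127 = 32.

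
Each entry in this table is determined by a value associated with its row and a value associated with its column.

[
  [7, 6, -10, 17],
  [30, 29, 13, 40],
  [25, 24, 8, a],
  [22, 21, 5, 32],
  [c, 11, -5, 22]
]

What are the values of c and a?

The difference between any two rows is the same in every column — this is an addition table with the headers hidden.
Row 5 minus row 1 is -5 − (-10) = 5, so its entry in column 1 is 7 + 5 = 12.
Row 3 minus row 1 is 8 − (-10) = 18, so its entry in column 4 is 17 + 18 = 35.

c = 12, a = 35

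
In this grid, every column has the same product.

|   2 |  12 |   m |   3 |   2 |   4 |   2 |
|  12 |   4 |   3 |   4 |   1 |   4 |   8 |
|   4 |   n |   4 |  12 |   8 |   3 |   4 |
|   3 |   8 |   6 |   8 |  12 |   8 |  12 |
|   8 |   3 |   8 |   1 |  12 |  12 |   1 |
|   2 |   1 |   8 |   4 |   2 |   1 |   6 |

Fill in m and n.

m = 1, n = 4

Columns 4 and 6 each multiply to 4608, so every column has product 4608.
Column 3: 3×4×6×8×8 = 4608, so the missing entry is 4608 ÷ 4608 = 1.
Column 2: 12×4×8×3×1 = 1152, so the missing entry is 4608 ÷ 1152 = 4.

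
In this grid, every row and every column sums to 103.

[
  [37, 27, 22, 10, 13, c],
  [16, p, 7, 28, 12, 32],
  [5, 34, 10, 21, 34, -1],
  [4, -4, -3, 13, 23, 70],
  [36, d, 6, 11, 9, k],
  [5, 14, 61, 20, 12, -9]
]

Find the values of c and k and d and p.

The known cells in row 2 total 95, leaving 103 − 95 = 8 for the blank.
The known cells in column 2 total 79, leaving 103 − 79 = 24 for the blank.
The known cells in row 5 total 86, leaving 103 − 86 = 17 for the blank.
The known cells in row 1 total 109, leaving 103 − 109 = -6 for the blank.

c = -6, k = 17, d = 24, p = 8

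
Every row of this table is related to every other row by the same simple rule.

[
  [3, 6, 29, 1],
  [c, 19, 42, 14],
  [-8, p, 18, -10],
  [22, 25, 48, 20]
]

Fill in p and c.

p = -5, c = 16

The difference between any two rows is the same in every column — this is an addition table with the headers hidden.
Row 3 minus row 1 is 18 − 29 = -11, so its entry in column 2 is 6 + (-11) = -5.
Row 2 minus row 1 is 42 − 29 = 13, so its entry in column 1 is 3 + 13 = 16.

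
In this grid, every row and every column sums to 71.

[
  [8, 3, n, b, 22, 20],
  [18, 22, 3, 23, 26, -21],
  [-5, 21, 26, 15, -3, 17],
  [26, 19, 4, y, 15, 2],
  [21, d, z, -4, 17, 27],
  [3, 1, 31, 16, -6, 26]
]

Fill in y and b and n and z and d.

y = 5, b = 16, n = 2, z = 5, d = 5

Row 4: 26 + 19 + 4 + 15 + 2 = 66, so its missing entry is 71 − 66 = 5.
Column 4: 23 + 15 + 5 − 4 + 16 = 55, so its missing entry is 71 − 55 = 16.
Row 1: 8 + 3 + 16 + 22 + 20 = 69, so its missing entry is 71 − 69 = 2.
Column 3: 2 + 3 + 26 + 4 + 31 = 66, so its missing entry is 71 − 66 = 5.
Row 5: 21 + 5 − 4 + 17 + 27 = 66, so its missing entry is 71 − 66 = 5.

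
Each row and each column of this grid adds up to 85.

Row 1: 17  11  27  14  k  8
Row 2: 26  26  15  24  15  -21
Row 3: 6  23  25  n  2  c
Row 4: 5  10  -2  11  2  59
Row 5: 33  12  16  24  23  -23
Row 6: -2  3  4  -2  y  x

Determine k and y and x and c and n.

The known cells in row 1 total 77, leaving 85 − 77 = 8 for the blank.
The known cells in column 5 total 50, leaving 85 − 50 = 35 for the blank.
The known cells in row 6 total 38, leaving 85 − 38 = 47 for the blank.
The known cells in column 4 total 71, leaving 85 − 71 = 14 for the blank.
The known cells in row 3 total 70, leaving 85 − 70 = 15 for the blank.

k = 8, y = 35, x = 47, c = 15, n = 14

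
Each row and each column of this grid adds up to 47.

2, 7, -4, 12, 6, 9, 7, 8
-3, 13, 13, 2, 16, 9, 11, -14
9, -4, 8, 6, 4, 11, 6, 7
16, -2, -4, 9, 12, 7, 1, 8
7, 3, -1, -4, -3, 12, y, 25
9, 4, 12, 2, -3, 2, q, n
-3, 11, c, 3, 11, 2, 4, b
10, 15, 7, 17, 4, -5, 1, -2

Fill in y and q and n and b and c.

y = 8, q = 9, n = 12, b = 3, c = 16

Column 3 has -4 + 13 + 8 − 4 − 1 + 12 + 7 = 31; the blank must be 47 − 31 = 16.
Row 5 has 7 + 3 − 1 − 4 − 3 + 12 + 25 = 39; the blank must be 47 − 39 = 8.
Row 7 has -3 + 11 + 16 + 3 + 11 + 2 + 4 = 44; the blank must be 47 − 44 = 3.
Column 8 has 8 − 14 + 7 + 8 + 25 + 3 − 2 = 35; the blank must be 47 − 35 = 12.
Row 6 has 9 + 4 + 12 + 2 − 3 + 2 + 12 = 38; the blank must be 47 − 38 = 9.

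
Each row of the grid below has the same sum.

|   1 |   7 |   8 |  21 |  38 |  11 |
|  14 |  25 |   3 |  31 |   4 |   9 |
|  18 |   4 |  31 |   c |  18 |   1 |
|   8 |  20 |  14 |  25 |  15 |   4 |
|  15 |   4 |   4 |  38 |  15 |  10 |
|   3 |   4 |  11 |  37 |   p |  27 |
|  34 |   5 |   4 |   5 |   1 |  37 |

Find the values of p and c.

p = 4, c = 14

Row 1 sums to 86 and so does row 5; that's the common total.
In row 6 the known cells total 82, leaving 86 − 82 = 4.
In row 3 the known cells total 72, leaving 86 − 72 = 14.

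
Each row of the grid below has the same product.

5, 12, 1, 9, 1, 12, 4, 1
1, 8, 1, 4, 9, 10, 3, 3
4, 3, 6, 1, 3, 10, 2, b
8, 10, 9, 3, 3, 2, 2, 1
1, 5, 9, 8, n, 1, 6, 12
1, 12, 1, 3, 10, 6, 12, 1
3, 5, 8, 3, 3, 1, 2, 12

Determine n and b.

n = 1, b = 6

Rows 4 and 6 each multiply to 25920, so every row has product 25920.
Row 5: 1×5×9×8×1×6×12 = 25920, so the missing entry is 25920 ÷ 25920 = 1.
Row 3: 4×3×6×1×3×10×2 = 4320, so the missing entry is 25920 ÷ 4320 = 6.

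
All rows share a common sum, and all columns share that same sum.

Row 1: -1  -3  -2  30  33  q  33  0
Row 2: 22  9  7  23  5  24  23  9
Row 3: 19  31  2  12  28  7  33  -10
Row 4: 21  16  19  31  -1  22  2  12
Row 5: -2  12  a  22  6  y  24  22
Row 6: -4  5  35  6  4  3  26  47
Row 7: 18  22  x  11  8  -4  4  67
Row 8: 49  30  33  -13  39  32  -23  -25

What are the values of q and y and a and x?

Rows 2 and 3 both sum to 122, so that's the common total.
Row 7 has 18 + 22 + 11 + 8 − 4 + 4 + 67 = 126; the blank must be 122 − 126 = -4.
Column 3 has -2 + 7 + 2 + 19 + 35 − 4 + 33 = 90; the blank must be 122 − 90 = 32.
Row 5 has -2 + 12 + 32 + 22 + 6 + 24 + 22 = 116; the blank must be 122 − 116 = 6.
Row 1 has -1 − 3 − 2 + 30 + 33 + 33 + 0 = 90; the blank must be 122 − 90 = 32.

q = 32, y = 6, a = 32, x = -4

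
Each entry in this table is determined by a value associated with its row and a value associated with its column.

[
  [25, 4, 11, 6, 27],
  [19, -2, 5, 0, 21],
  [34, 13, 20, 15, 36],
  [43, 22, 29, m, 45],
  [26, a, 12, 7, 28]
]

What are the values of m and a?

m = 24, a = 5

The difference between any two rows is the same in every column — this is an addition table with the headers hidden.
Row 4 minus row 1 is 29 − 11 = 18, so its entry in column 4 is 6 + 18 = 24.
Row 5 minus row 1 is 12 − 11 = 1, so its entry in column 2 is 4 + 1 = 5.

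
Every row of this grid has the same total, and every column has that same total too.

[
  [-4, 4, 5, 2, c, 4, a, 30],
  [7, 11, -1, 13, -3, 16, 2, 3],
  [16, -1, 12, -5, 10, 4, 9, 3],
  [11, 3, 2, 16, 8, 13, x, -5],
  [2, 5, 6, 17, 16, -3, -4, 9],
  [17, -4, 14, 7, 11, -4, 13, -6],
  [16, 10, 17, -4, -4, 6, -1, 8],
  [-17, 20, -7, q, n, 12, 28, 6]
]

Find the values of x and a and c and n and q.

Rows 2 and 3 both sum to 48, so that's the common total.
The known cells in column 4 total 46, leaving 48 − 46 = 2 for the blank.
The known cells in row 8 total 44, leaving 48 − 44 = 4 for the blank.
The known cells in column 5 total 42, leaving 48 − 42 = 6 for the blank.
The known cells in row 1 total 47, leaving 48 − 47 = 1 for the blank.
The known cells in row 4 total 48, leaving 48 − 48 = 0 for the blank.

x = 0, a = 1, c = 6, n = 4, q = 2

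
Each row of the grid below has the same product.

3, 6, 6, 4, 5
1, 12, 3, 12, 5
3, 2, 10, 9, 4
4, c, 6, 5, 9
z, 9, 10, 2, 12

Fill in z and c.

Rows 1 and 2 each multiply to 2160, so every row has product 2160.
Row 5: 9×10×2×12 = 2160, so the missing entry is 2160 ÷ 2160 = 1.
Row 4: 4×6×5×9 = 1080, so the missing entry is 2160 ÷ 1080 = 2.

z = 1, c = 2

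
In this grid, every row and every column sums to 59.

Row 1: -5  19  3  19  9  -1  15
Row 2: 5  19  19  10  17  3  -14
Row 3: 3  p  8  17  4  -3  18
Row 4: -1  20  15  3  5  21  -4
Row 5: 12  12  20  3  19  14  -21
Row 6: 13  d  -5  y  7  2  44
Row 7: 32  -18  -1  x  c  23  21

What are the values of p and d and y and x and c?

Row 3: 3 + 8 + 17 + 4 − 3 + 18 = 47, so its missing entry is 59 − 47 = 12.
Column 2: 19 + 19 + 12 + 20 + 12 − 18 = 64, so its missing entry is 59 − 64 = -5.
Column 5: 9 + 17 + 4 + 5 + 19 + 7 = 61, so its missing entry is 59 − 61 = -2.
Row 6: 13 − 5 − 5 + 7 + 2 + 44 = 56, so its missing entry is 59 − 56 = 3.
Row 7: 32 − 18 − 1 − 2 + 23 + 21 = 55, so its missing entry is 59 − 55 = 4.

p = 12, d = -5, y = 3, x = 4, c = -2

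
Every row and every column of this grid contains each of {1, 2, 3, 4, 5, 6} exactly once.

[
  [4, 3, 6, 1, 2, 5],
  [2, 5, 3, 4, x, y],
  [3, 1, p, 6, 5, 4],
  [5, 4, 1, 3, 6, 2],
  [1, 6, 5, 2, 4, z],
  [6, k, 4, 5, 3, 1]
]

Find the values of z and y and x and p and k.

For row 6, column 2: row 6 already has {1, 3, 4, 5, 6}; that leaves 2.
For row 2, column 5: column 5 already has {2, 3, 4, 5, 6}; that leaves 1.
At (row 2, col 6): row 2 already has {1, 2, 3, 4, 5}, so the value is 6.
For row 5, column 6: row 5 already has {1, 2, 4, 5, 6}; that leaves 3.
Cell (3,3): row 3 already has {1, 3, 4, 5, 6} → 2.

z = 3, y = 6, x = 1, p = 2, k = 2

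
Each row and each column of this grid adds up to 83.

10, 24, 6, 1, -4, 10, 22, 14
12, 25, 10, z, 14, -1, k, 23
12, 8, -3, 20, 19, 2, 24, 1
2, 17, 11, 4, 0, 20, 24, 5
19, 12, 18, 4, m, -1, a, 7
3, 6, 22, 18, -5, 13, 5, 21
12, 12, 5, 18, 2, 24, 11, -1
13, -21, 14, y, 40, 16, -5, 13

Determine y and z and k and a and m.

y = 13, z = 5, k = -5, a = 7, m = 17

Column 5: -4 + 14 + 19 + 0 − 5 + 2 + 40 = 66, so its missing entry is 83 − 66 = 17.
Row 5: 19 + 12 + 18 + 4 + 17 − 1 + 7 = 76, so its missing entry is 83 − 76 = 7.
Row 8: 13 − 21 + 14 + 40 + 16 − 5 + 13 = 70, so its missing entry is 83 − 70 = 13.
Column 7: 22 + 24 + 24 + 7 + 5 + 11 − 5 = 88, so its missing entry is 83 − 88 = -5.
Row 2: 12 + 25 + 10 + 14 − 1 − 5 + 23 = 78, so its missing entry is 83 − 78 = 5.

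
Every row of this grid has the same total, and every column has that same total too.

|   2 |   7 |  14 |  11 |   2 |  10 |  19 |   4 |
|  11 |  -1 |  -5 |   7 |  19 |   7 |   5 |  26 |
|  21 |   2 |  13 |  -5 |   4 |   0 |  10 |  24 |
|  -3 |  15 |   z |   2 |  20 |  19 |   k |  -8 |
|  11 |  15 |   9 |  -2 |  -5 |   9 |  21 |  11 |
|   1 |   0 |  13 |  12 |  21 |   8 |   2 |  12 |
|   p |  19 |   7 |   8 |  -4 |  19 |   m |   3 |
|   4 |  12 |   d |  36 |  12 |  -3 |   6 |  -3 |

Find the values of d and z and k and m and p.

Rows 1 and 2 both sum to 69, so that's the common total.
Row 8 has 4 + 12 + 36 + 12 − 3 + 6 − 3 = 64; the blank must be 69 − 64 = 5.
Column 1 has 2 + 11 + 21 − 3 + 11 + 1 + 4 = 47; the blank must be 69 − 47 = 22.
Row 7 has 22 + 19 + 7 + 8 − 4 + 19 + 3 = 74; the blank must be 69 − 74 = -5.
Column 7 has 19 + 5 + 10 + 21 + 2 − 5 + 6 = 58; the blank must be 69 − 58 = 11.
Row 4 has -3 + 15 + 2 + 20 + 19 + 11 − 8 = 56; the blank must be 69 − 56 = 13.

d = 5, z = 13, k = 11, m = -5, p = 22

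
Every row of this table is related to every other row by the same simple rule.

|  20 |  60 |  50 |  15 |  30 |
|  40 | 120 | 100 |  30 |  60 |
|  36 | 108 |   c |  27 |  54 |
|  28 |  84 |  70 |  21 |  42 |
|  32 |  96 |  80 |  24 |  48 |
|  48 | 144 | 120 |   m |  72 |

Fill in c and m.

Each row is a constant multiple of every other row — this is a multiplication table with the headers hidden.
Row 3 is 108/60 = 9/5 times row 1, so its entry in column 3 is 50 × 9/5 = 90.
Row 6 is 144/60 = 12/5 times row 1, so its entry in column 4 is 15 × 12/5 = 36.

c = 90, m = 36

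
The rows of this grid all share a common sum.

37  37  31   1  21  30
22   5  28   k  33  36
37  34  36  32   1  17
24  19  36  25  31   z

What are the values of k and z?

Row 1 sums to 157 and so does row 3; that's the common total.
In row 2 the known cells total 124, leaving 157 − 124 = 33.
In row 4 the known cells total 135, leaving 157 − 135 = 22.

k = 33, z = 22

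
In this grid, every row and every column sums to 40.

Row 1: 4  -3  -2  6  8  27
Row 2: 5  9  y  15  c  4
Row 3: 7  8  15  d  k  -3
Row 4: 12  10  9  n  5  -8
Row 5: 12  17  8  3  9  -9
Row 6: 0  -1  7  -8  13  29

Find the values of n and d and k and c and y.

The known cells in column 3 total 37, leaving 40 − 37 = 3 for the blank.
The known cells in row 2 total 36, leaving 40 − 36 = 4 for the blank.
The known cells in column 5 total 39, leaving 40 − 39 = 1 for the blank.
The known cells in row 3 total 28, leaving 40 − 28 = 12 for the blank.
The known cells in row 4 total 28, leaving 40 − 28 = 12 for the blank.

n = 12, d = 12, k = 1, c = 4, y = 3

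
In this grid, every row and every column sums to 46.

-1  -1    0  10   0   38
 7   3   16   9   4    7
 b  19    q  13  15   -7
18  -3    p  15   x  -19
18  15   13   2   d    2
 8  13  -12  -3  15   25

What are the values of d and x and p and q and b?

d = -4, x = 16, p = 19, q = 10, b = -4

Row 5: 18 + 15 + 13 + 2 + 2 = 50, so its missing entry is 46 − 50 = -4.
Column 5: 0 + 4 + 15 − 4 + 15 = 30, so its missing entry is 46 − 30 = 16.
Column 1: -1 + 7 + 18 + 18 + 8 = 50, so its missing entry is 46 − 50 = -4.
Row 3: -4 + 19 + 13 + 15 − 7 = 36, so its missing entry is 46 − 36 = 10.
Row 4: 18 − 3 + 15 + 16 − 19 = 27, so its missing entry is 46 − 27 = 19.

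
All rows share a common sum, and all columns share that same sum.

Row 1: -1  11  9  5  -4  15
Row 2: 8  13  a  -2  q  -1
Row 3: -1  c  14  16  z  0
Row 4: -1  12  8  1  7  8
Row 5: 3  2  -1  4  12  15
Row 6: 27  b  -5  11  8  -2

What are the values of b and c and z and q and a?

b = -4, c = 1, z = 5, q = 7, a = 10

Rows 1 and 4 both sum to 35, so that's the common total.
Column 3 has 9 + 14 + 8 − 1 − 5 = 25; the blank must be 35 − 25 = 10.
Row 6 has 27 − 5 + 11 + 8 − 2 = 39; the blank must be 35 − 39 = -4.
Column 2 has 11 + 13 + 12 + 2 − 4 = 34; the blank must be 35 − 34 = 1.
Row 3 has -1 + 1 + 14 + 16 + 0 = 30; the blank must be 35 − 30 = 5.
Row 2 has 8 + 13 + 10 − 2 − 1 = 28; the blank must be 35 − 28 = 7.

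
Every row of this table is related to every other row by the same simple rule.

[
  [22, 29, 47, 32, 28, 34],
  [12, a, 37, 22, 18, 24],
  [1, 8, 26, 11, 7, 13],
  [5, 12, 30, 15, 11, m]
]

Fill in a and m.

a = 19, m = 17

The difference between any two rows is the same in every column — this is an addition table with the headers hidden.
Row 2 minus row 1 is 12 − 22 = -10, so its entry in column 2 is 29 + (-10) = 19.
Row 4 minus row 1 is 5 − 22 = -17, so its entry in column 6 is 34 + (-17) = 17.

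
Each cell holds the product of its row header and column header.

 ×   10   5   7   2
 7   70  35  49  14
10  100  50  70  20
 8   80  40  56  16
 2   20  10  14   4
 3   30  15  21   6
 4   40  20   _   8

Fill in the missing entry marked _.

4 × 7 = 28.

28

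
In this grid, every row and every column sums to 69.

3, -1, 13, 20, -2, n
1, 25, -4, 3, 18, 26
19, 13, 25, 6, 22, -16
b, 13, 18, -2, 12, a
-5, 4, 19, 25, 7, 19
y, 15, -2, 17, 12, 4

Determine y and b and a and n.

y = 23, b = 28, a = 0, n = 36

Row 1 has 3 − 1 + 13 + 20 − 2 = 33; the blank must be 69 − 33 = 36.
Row 6 has 15 − 2 + 17 + 12 + 4 = 46; the blank must be 69 − 46 = 23.
Column 6 has 36 + 26 − 16 + 19 + 4 = 69; the blank must be 69 − 69 = 0.
Row 4 has 13 + 18 − 2 + 12 + 0 = 41; the blank must be 69 − 41 = 28.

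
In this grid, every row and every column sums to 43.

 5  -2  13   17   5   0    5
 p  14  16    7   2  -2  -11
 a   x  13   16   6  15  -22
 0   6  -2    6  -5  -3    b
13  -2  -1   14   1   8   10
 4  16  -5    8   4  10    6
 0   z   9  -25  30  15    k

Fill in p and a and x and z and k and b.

Row 4: 0 + 6 − 2 + 6 − 5 − 3 = 2, so its missing entry is 43 − 2 = 41.
Column 7: 5 − 11 − 22 + 41 + 10 + 6 = 29, so its missing entry is 43 − 29 = 14.
Row 7: 0 + 9 − 25 + 30 + 15 + 14 = 43, so its missing entry is 43 − 43 = 0.
Column 2: -2 + 14 + 6 − 2 + 16 + 0 = 32, so its missing entry is 43 − 32 = 11.
Row 3: 11 + 13 + 16 + 6 + 15 − 22 = 39, so its missing entry is 43 − 39 = 4.
Row 2: 14 + 16 + 7 + 2 − 2 − 11 = 26, so its missing entry is 43 − 26 = 17.

p = 17, a = 4, x = 11, z = 0, k = 14, b = 41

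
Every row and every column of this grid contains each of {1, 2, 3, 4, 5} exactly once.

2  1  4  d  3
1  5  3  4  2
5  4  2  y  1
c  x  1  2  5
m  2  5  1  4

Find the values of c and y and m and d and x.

c = 4, y = 3, m = 3, d = 5, x = 3

At (row 5, col 1): row 5 already has {1, 2, 4, 5}, so the value is 3.
At (row 4, col 2): column 2 already has {1, 2, 4, 5}, so the value is 3.
At (row 1, col 4): row 1 already has {1, 2, 3, 4}, so the value is 5.
At (row 4, col 1): row 4 already has {1, 2, 3, 5}, so the value is 4.
At (row 3, col 4): row 3 already has {1, 2, 4, 5}, so the value is 3.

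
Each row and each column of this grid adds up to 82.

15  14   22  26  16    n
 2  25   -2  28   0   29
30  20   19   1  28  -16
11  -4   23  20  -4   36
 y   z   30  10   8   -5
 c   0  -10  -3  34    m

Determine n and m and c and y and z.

The known cells in row 1 total 93, leaving 82 − 93 = -11 for the blank.
The known cells in column 6 total 33, leaving 82 − 33 = 49 for the blank.
The known cells in row 6 total 70, leaving 82 − 70 = 12 for the blank.
The known cells in column 1 total 70, leaving 82 − 70 = 12 for the blank.
The known cells in row 5 total 55, leaving 82 − 55 = 27 for the blank.

n = -11, m = 49, c = 12, y = 12, z = 27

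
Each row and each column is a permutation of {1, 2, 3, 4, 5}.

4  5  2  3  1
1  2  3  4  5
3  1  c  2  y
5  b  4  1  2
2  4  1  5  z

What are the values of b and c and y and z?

Cell (5,5): row 5 already has {1, 2, 4, 5} → 3.
At (row 3, col 5): column 5 already has {1, 2, 3, 5}, so the value is 4.
For row 4, column 2: row 4 already has {1, 2, 4, 5}; that leaves 3.
For row 3, column 3: row 3 already has {1, 2, 3, 4}; that leaves 5.

b = 3, c = 5, y = 4, z = 3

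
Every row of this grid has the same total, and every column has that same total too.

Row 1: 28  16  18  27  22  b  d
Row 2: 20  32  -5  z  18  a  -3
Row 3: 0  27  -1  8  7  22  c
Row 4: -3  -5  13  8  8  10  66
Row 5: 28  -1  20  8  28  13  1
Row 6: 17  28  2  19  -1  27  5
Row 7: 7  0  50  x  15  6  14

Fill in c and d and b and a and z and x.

c = 34, d = -20, b = 6, a = 13, z = 22, x = 5

Rows 4 and 5 both sum to 97, so that's the common total.
Row 3 has 0 + 27 − 1 + 8 + 7 + 22 = 63; the blank must be 97 − 63 = 34.
Column 7 has -3 + 34 + 66 + 1 + 5 + 14 = 117; the blank must be 97 − 117 = -20.
Row 1 has 28 + 16 + 18 + 27 + 22 − 20 = 91; the blank must be 97 − 91 = 6.
Column 6 has 6 + 22 + 10 + 13 + 27 + 6 = 84; the blank must be 97 − 84 = 13.
Row 7 has 7 + 0 + 50 + 15 + 6 + 14 = 92; the blank must be 97 − 92 = 5.
Row 2 has 20 + 32 − 5 + 18 + 13 − 3 = 75; the blank must be 97 − 75 = 22.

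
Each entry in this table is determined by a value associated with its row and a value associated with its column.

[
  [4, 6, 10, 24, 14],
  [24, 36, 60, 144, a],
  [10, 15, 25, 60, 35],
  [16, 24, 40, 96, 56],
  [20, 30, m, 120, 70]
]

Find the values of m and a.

m = 50, a = 84

Each row is a constant multiple of every other row — this is a multiplication table with the headers hidden.
Row 5 is 120/24 = 5/1 times row 1, so its entry in column 3 is 10 × 5/1 = 50.
Row 2 is 144/24 = 6/1 times row 1, so its entry in column 5 is 14 × 6/1 = 84.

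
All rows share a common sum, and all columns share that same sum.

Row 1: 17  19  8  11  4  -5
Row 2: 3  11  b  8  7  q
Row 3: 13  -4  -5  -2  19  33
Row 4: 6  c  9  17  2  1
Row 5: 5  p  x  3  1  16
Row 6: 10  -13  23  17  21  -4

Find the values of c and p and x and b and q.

c = 19, p = 22, x = 7, b = 12, q = 13

Rows 1 and 3 both sum to 54, so that's the common total.
The known cells in column 6 total 41, leaving 54 − 41 = 13 for the blank.
The known cells in row 2 total 42, leaving 54 − 42 = 12 for the blank.
The known cells in row 4 total 35, leaving 54 − 35 = 19 for the blank.
The known cells in column 3 total 47, leaving 54 − 47 = 7 for the blank.
The known cells in row 5 total 32, leaving 54 − 32 = 22 for the blank.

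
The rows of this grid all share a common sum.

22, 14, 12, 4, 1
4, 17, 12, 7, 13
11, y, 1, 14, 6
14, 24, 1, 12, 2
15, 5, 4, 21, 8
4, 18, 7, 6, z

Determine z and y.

Rows 1 and 4 both add up to 53, so every row sums to 53.
Row 6: 4 + 18 + 7 + 6 = 35, so the missing entry is 53 − 35 = 18.
Row 3: 11 + 1 + 14 + 6 = 32, so the missing entry is 53 − 32 = 21.

z = 18, y = 21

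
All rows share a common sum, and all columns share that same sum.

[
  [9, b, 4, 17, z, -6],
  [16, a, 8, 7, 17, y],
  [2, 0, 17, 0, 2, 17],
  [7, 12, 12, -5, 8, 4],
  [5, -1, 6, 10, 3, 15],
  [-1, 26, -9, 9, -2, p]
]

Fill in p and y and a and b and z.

p = 15, y = -7, a = -3, b = 4, z = 10

Rows 3 and 4 both sum to 38, so that's the common total.
The known cells in row 6 total 23, leaving 38 − 23 = 15 for the blank.
The known cells in column 5 total 28, leaving 38 − 28 = 10 for the blank.
The known cells in row 1 total 34, leaving 38 − 34 = 4 for the blank.
The known cells in column 6 total 45, leaving 38 − 45 = -7 for the blank.
The known cells in row 2 total 41, leaving 38 − 41 = -3 for the blank.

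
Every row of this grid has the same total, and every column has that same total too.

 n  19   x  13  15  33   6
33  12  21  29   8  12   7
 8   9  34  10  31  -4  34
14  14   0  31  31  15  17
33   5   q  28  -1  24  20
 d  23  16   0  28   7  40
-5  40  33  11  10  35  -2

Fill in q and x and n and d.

q = 13, x = 5, n = 31, d = 8

Rows 2 and 3 both sum to 122, so that's the common total.
The known cells in row 6 total 114, leaving 122 − 114 = 8 for the blank.
The known cells in row 5 total 109, leaving 122 − 109 = 13 for the blank.
The known cells in column 3 total 117, leaving 122 − 117 = 5 for the blank.
The known cells in row 1 total 91, leaving 122 − 91 = 31 for the blank.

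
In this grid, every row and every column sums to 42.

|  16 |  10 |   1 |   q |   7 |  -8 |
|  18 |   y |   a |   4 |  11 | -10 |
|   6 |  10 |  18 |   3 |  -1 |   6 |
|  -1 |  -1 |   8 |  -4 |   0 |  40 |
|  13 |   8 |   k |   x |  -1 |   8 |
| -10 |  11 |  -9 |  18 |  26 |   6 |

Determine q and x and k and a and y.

q = 16, x = 5, k = 9, a = 15, y = 4

Column 2: 10 + 10 − 1 + 8 + 11 = 38, so its missing entry is 42 − 38 = 4.
Row 2: 18 + 4 + 4 + 11 − 10 = 27, so its missing entry is 42 − 27 = 15.
Row 1: 16 + 10 + 1 + 7 − 8 = 26, so its missing entry is 42 − 26 = 16.
Column 4: 16 + 4 + 3 − 4 + 18 = 37, so its missing entry is 42 − 37 = 5.
Row 5: 13 + 8 + 5 − 1 + 8 = 33, so its missing entry is 42 − 33 = 9.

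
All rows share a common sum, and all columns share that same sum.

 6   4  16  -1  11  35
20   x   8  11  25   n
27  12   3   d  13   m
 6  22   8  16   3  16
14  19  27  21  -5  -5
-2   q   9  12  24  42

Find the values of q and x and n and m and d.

q = -14, x = 28, n = -21, m = 4, d = 12

Rows 1 and 4 both sum to 71, so that's the common total.
The known cells in row 6 total 85, leaving 71 − 85 = -14 for the blank.
The known cells in column 2 total 43, leaving 71 − 43 = 28 for the blank.
The known cells in row 2 total 92, leaving 71 − 92 = -21 for the blank.
The known cells in column 4 total 59, leaving 71 − 59 = 12 for the blank.
The known cells in row 3 total 67, leaving 71 − 67 = 4 for the blank.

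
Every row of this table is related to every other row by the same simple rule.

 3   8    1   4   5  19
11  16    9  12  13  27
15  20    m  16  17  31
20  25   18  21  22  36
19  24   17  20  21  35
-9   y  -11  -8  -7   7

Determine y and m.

y = -4, m = 13

The difference between any two rows is the same in every column — this is an addition table with the headers hidden.
Row 6 minus row 1 is 7 − 19 = -12, so its entry in column 2 is 8 + (-12) = -4.
Row 3 minus row 1 is 31 − 19 = 12, so its entry in column 3 is 1 + 12 = 13.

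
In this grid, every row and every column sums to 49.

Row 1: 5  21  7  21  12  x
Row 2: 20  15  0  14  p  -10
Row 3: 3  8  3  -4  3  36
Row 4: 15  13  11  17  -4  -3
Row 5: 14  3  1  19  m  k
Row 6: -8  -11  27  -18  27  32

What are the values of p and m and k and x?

Row 2: 20 + 15 + 0 + 14 − 10 = 39, so its missing entry is 49 − 39 = 10.
Column 5: 12 + 10 + 3 − 4 + 27 = 48, so its missing entry is 49 − 48 = 1.
Row 5: 14 + 3 + 1 + 19 + 1 = 38, so its missing entry is 49 − 38 = 11.
Row 1: 5 + 21 + 7 + 21 + 12 = 66, so its missing entry is 49 − 66 = -17.

p = 10, m = 1, k = 11, x = -17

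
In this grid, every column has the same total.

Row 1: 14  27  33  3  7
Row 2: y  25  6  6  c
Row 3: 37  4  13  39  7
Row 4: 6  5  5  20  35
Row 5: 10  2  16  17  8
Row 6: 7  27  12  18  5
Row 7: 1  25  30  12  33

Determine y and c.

The complete columns each total 115.
Column 1 is missing 115 − 75 = 40 (since 14 + 37 + 6 + 10 + 7 + 1 = 75).
Column 5 is missing 115 − 95 = 20 (since 7 + 7 + 35 + 8 + 5 + 33 = 95).

y = 40, c = 20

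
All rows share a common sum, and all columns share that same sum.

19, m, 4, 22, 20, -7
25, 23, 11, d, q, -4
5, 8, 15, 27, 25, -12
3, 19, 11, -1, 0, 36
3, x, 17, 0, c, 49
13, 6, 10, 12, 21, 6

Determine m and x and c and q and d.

Rows 3 and 4 both sum to 68, so that's the common total.
Row 1 has 19 + 4 + 22 + 20 − 7 = 58; the blank must be 68 − 58 = 10.
Column 2 has 10 + 23 + 8 + 19 + 6 = 66; the blank must be 68 − 66 = 2.
Row 5 has 3 + 2 + 17 + 0 + 49 = 71; the blank must be 68 − 71 = -3.
Column 5 has 20 + 25 + 0 − 3 + 21 = 63; the blank must be 68 − 63 = 5.
Row 2 has 25 + 23 + 11 + 5 − 4 = 60; the blank must be 68 − 60 = 8.

m = 10, x = 2, c = -3, q = 5, d = 8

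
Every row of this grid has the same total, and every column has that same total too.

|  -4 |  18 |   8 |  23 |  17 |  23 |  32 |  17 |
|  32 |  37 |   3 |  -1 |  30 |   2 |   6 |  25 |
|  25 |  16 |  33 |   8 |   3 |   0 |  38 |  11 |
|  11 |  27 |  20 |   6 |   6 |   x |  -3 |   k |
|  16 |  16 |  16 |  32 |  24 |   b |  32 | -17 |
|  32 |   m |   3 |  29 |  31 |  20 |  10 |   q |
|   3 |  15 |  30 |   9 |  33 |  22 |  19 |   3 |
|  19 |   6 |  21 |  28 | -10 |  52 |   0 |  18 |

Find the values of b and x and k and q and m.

b = 15, x = 0, k = 67, q = 10, m = -1

Rows 1 and 2 both sum to 134, so that's the common total.
The known cells in column 2 total 135, leaving 134 − 135 = -1 for the blank.
The known cells in row 6 total 124, leaving 134 − 124 = 10 for the blank.
The known cells in column 8 total 67, leaving 134 − 67 = 67 for the blank.
The known cells in row 5 total 119, leaving 134 − 119 = 15 for the blank.
The known cells in row 4 total 134, leaving 134 − 134 = 0 for the blank.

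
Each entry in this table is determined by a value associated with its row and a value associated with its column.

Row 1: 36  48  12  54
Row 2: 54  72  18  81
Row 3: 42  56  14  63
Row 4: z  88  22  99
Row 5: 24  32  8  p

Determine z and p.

Each row is a constant multiple of every other row — this is a multiplication table with the headers hidden.
Row 4 is 88/48 = 11/6 times row 1, so its entry in column 1 is 36 × 11/6 = 66.
Row 5 is 32/48 = 2/3 times row 1, so its entry in column 4 is 54 × 2/3 = 36.

z = 66, p = 36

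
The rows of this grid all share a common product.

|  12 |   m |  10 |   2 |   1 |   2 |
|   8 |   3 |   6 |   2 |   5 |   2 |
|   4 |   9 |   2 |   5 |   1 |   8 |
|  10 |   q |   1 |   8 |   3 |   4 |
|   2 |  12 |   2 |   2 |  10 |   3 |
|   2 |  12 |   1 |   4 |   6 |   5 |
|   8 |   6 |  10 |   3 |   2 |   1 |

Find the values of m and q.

Rows 2 and 5 each multiply to 2880, so every row has product 2880.
Row 1: 12×10×2×1×2 = 480, so the missing entry is 2880 ÷ 480 = 6.
Row 4: 10×1×8×3×4 = 960, so the missing entry is 2880 ÷ 960 = 3.

m = 6, q = 3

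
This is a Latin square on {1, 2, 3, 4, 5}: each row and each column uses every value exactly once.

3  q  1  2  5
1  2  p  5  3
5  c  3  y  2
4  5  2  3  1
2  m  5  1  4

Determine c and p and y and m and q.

At (row 1, col 2): row 1 already has {1, 2, 3, 5}, so the value is 4.
For row 2, column 3: row 2 already has {1, 2, 3, 5}; that leaves 4.
For row 3, column 4: column 4 already has {1, 2, 3, 5}; that leaves 4.
Cell (3,2): row 3 already has {2, 3, 4, 5} → 1.
At (row 5, col 2): row 5 already has {1, 2, 4, 5}, so the value is 3.

c = 1, p = 4, y = 4, m = 3, q = 4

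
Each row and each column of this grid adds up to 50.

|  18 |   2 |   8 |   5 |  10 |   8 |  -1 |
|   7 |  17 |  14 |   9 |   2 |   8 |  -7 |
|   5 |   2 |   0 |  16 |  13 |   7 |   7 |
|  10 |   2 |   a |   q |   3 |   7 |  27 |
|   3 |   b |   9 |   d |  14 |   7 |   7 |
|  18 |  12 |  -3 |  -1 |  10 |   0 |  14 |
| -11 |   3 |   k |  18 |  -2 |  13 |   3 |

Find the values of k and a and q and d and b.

k = 26, a = -4, q = 5, d = -2, b = 12

Row 7: -11 + 3 + 18 − 2 + 13 + 3 = 24, so its missing entry is 50 − 24 = 26.
Column 3: 8 + 14 + 0 + 9 − 3 + 26 = 54, so its missing entry is 50 − 54 = -4.
Row 4: 10 + 2 − 4 + 3 + 7 + 27 = 45, so its missing entry is 50 − 45 = 5.
Column 4: 5 + 9 + 16 + 5 − 1 + 18 = 52, so its missing entry is 50 − 52 = -2.
Row 5: 3 + 9 − 2 + 14 + 7 + 7 = 38, so its missing entry is 50 − 38 = 12.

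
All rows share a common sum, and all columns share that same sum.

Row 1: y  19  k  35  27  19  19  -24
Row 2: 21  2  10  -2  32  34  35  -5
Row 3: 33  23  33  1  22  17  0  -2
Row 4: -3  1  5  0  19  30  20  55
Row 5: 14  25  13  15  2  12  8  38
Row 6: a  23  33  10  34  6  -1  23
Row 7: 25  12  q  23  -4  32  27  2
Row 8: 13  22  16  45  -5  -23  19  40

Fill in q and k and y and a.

q = 10, k = 7, y = 25, a = -1

Rows 2 and 3 both sum to 127, so that's the common total.
Row 7 has 25 + 12 + 23 − 4 + 32 + 27 + 2 = 117; the blank must be 127 − 117 = 10.
Row 6 has 23 + 33 + 10 + 34 + 6 − 1 + 23 = 128; the blank must be 127 − 128 = -1.
Column 1 has 21 + 33 − 3 + 14 − 1 + 25 + 13 = 102; the blank must be 127 − 102 = 25.
Row 1 has 25 + 19 + 35 + 27 + 19 + 19 − 24 = 120; the blank must be 127 − 120 = 7.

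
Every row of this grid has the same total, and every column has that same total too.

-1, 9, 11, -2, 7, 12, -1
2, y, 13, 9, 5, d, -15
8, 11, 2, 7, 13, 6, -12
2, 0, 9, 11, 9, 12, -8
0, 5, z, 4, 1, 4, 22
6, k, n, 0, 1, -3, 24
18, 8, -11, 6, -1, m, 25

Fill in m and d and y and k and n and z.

Rows 1 and 3 both sum to 35, so that's the common total.
Row 7 has 18 + 8 − 11 + 6 − 1 + 25 = 45; the blank must be 35 − 45 = -10.
Column 6 has 12 + 6 + 12 + 4 − 3 − 10 = 21; the blank must be 35 − 21 = 14.
Row 2 has 2 + 13 + 9 + 5 + 14 − 15 = 28; the blank must be 35 − 28 = 7.
Column 2 has 9 + 7 + 11 + 0 + 5 + 8 = 40; the blank must be 35 − 40 = -5.
Row 5 has 0 + 5 + 4 + 1 + 4 + 22 = 36; the blank must be 35 − 36 = -1.
Row 6 has 6 − 5 + 0 + 1 − 3 + 24 = 23; the blank must be 35 − 23 = 12.

m = -10, d = 14, y = 7, k = -5, n = 12, z = -1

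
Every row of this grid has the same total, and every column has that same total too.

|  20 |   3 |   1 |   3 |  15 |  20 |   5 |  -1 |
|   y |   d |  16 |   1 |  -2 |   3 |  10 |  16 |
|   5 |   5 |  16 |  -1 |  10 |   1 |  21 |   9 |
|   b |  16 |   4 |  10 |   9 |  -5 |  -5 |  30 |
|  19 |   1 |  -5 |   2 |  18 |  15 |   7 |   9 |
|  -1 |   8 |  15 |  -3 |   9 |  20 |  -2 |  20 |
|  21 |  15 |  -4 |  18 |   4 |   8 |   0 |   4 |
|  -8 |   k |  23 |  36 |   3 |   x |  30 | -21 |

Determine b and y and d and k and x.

Rows 1 and 3 both sum to 66, so that's the common total.
The known cells in row 4 total 59, leaving 66 − 59 = 7 for the blank.
The known cells in column 1 total 63, leaving 66 − 63 = 3 for the blank.
The known cells in row 2 total 47, leaving 66 − 47 = 19 for the blank.
The known cells in column 2 total 67, leaving 66 − 67 = -1 for the blank.
The known cells in row 8 total 62, leaving 66 − 62 = 4 for the blank.

b = 7, y = 3, d = 19, k = -1, x = 4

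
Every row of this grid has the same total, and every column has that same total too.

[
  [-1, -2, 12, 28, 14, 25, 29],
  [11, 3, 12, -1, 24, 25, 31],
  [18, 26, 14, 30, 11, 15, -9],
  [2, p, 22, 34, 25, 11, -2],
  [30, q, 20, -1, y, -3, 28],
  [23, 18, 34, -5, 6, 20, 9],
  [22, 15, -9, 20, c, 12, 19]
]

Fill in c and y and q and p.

c = 26, y = -1, q = 32, p = 13

Rows 1 and 2 both sum to 105, so that's the common total.
Row 4 has 2 + 22 + 34 + 25 + 11 − 2 = 92; the blank must be 105 − 92 = 13.
Column 2 has -2 + 3 + 26 + 13 + 18 + 15 = 73; the blank must be 105 − 73 = 32.
Row 5 has 30 + 32 + 20 − 1 − 3 + 28 = 106; the blank must be 105 − 106 = -1.
Row 7 has 22 + 15 − 9 + 20 + 12 + 19 = 79; the blank must be 105 − 79 = 26.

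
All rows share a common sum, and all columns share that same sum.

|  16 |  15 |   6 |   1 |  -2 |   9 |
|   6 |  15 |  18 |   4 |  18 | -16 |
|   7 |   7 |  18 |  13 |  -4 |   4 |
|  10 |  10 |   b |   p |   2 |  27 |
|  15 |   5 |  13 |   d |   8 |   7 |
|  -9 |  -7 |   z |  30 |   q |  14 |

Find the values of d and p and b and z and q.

Rows 1 and 2 both sum to 45, so that's the common total.
Row 5 has 15 + 5 + 13 + 8 + 7 = 48; the blank must be 45 − 48 = -3.
Column 5 has -2 + 18 − 4 + 2 + 8 = 22; the blank must be 45 − 22 = 23.
Column 4 has 1 + 4 + 13 − 3 + 30 = 45; the blank must be 45 − 45 = 0.
Row 4 has 10 + 10 + 0 + 2 + 27 = 49; the blank must be 45 − 49 = -4.
Row 6 has -9 − 7 + 30 + 23 + 14 = 51; the blank must be 45 − 51 = -6.

d = -3, p = 0, b = -4, z = -6, q = 23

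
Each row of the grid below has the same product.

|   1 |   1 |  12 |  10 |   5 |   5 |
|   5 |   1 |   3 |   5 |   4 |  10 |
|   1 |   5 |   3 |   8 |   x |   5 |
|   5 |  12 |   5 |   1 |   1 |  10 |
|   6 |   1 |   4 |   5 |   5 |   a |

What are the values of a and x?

Rows 2 and 4 each multiply to 3000, so every row has product 3000.
Row 5: 6×1×4×5×5 = 600, so the missing entry is 3000 ÷ 600 = 5.
Row 3: 1×5×3×8×5 = 600, so the missing entry is 3000 ÷ 600 = 5.

a = 5, x = 5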